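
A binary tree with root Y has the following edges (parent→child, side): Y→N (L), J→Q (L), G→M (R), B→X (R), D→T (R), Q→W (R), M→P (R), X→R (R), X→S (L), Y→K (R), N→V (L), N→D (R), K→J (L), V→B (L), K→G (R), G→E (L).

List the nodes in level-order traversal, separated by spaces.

Level-order visits nodes level by level from the root, left to right within each level.
Level 0: Y
Level 1: N, K
Level 2: V, D, J, G
Level 3: B, T, Q, E, M
Level 4: X, W, P
Level 5: S, R

Y N K V D J G B T Q E M X W P S R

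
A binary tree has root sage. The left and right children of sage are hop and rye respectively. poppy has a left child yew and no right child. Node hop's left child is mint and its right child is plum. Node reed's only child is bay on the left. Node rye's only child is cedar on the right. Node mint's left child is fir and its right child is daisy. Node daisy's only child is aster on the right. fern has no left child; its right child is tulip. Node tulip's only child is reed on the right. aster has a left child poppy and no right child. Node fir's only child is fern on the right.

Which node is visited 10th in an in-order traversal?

aster

In-order visits the left subtree, then the node, then the right subtree.
At sage: go left to hop.
  At hop: go left to mint.
    At mint: go left to fir.
      At fir: no left child.
      Visit fir.
      At fir: go right to fern.
        At fern: no left child.
        Visit fern.
        At fern: go right to tulip.
          At tulip: no left child.
          Visit tulip.
          At tulip: go right to reed.
            At reed: go left to bay.
              bay is a leaf — visit bay.
            Visit reed.
            At reed: no right child.
    Visit mint.
    At mint: go right to daisy.
      At daisy: no left child.
      Visit daisy.
      At daisy: go right to aster.
        At aster: go left to poppy.
          At poppy: go left to yew.
            yew is a leaf — visit yew.
          Visit poppy.
          At poppy: no right child.
        Visit aster.
        At aster: no right child.
  Visit hop.
  At hop: go right to plum.
    plum is a leaf — visit plum.
Visit sage.
At sage: go right to rye.
  At rye: no left child.
  Visit rye.
  At rye: go right to cedar.
    cedar is a leaf — visit cedar.
Full in-order sequence: fir, fern, tulip, bay, reed, mint, daisy, yew, poppy, aster, hop, plum, sage, rye, cedar.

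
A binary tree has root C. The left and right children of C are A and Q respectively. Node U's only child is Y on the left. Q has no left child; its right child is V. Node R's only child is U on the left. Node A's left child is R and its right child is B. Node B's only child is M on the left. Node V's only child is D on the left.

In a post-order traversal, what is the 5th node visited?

Post-order visits the left subtree, then the right subtree, then the node.
At C: go left to A.
  At A: go left to R.
    At R: go left to U.
      At U: go left to Y.
        Y is a leaf — visit Y.
      At U: no right child.
      Visit U.
    At R: no right child.
    Visit R.
  At A: go right to B.
    At B: go left to M.
      M is a leaf — visit M.
    At B: no right child.
    Visit B.
  Visit A.
At C: go right to Q.
  At Q: no left child.
  At Q: go right to V.
    At V: go left to D.
      D is a leaf — visit D.
    At V: no right child.
    Visit V.
  Visit Q.
Visit C.
Full post-order sequence: Y, U, R, M, B, A, D, V, Q, C.

B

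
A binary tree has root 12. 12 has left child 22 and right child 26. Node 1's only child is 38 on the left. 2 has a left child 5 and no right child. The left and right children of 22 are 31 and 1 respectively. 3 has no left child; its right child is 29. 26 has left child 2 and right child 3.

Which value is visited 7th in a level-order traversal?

3

Level-order visits nodes level by level from the root, left to right within each level.
Level 0: 12
Level 1: 22, 26
Level 2: 31, 1, 2, 3
Level 3: 38, 5, 29
Full level-order sequence: 12, 22, 26, 31, 1, 2, 3, 38, 5, 29.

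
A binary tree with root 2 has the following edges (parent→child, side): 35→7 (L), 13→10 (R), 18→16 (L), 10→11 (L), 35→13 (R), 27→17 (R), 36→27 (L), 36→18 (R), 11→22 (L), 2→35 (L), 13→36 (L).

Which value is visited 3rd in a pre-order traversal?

Pre-order visits the node, then its left subtree, then its right subtree.
Visit 2.
At 2: go left to 35.
  Visit 35.
  At 35: go left to 7.
    7 is a leaf — visit 7.
  At 35: go right to 13.
    Visit 13.
    At 13: go left to 36.
      Visit 36.
      At 36: go left to 27.
        Visit 27.
        At 27: no left child.
        At 27: go right to 17.
          17 is a leaf — visit 17.
      At 36: go right to 18.
        Visit 18.
        At 18: go left to 16.
          16 is a leaf — visit 16.
        At 18: no right child.
    At 13: go right to 10.
      Visit 10.
      At 10: go left to 11.
        Visit 11.
        At 11: go left to 22.
          22 is a leaf — visit 22.
        At 11: no right child.
      At 10: no right child.
At 2: no right child.
Full pre-order sequence: 2, 35, 7, 13, 36, 27, 17, 18, 16, 10, 11, 22.

7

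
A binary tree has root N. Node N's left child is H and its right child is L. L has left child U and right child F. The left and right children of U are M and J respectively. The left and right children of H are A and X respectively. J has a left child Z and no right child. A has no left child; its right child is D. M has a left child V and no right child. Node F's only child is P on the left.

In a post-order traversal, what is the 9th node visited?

Post-order visits the left subtree, then the right subtree, then the node.
At N: go left to H.
  At H: go left to A.
    At A: no left child.
    At A: go right to D.
      D is a leaf — visit D.
    Visit A.
  At H: go right to X.
    X is a leaf — visit X.
  Visit H.
At N: go right to L.
  At L: go left to U.
    At U: go left to M.
      At M: go left to V.
        V is a leaf — visit V.
      At M: no right child.
      Visit M.
    At U: go right to J.
      At J: go left to Z.
        Z is a leaf — visit Z.
      At J: no right child.
      Visit J.
    Visit U.
  At L: go right to F.
    At F: go left to P.
      P is a leaf — visit P.
    At F: no right child.
    Visit F.
  Visit L.
Visit N.
Full post-order sequence: D, A, X, H, V, M, Z, J, U, P, F, L, N.

U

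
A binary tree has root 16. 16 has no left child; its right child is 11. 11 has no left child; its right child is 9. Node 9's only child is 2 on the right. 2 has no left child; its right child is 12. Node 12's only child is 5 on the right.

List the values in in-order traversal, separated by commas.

16, 11, 9, 2, 12, 5

In-order visits the left subtree, then the node, then the right subtree.
At 16: no left child.
Visit 16.
At 16: go right to 11.
  At 11: no left child.
  Visit 11.
  At 11: go right to 9.
    At 9: no left child.
    Visit 9.
    At 9: go right to 2.
      At 2: no left child.
      Visit 2.
      At 2: go right to 12.
        At 12: no left child.
        Visit 12.
        At 12: go right to 5.
          5 is a leaf — visit 5.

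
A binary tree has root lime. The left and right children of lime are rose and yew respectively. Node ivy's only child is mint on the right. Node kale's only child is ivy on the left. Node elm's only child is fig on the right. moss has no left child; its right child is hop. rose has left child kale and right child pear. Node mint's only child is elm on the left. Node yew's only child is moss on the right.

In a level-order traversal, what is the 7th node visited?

ivy

Level-order visits nodes level by level from the root, left to right within each level.
Level 0: lime
Level 1: rose, yew
Level 2: kale, pear, moss
Level 3: ivy, hop
Level 4: mint
Level 5: elm
Level 6: fig
Full level-order sequence: lime, rose, yew, kale, pear, moss, ivy, hop, mint, elm, fig.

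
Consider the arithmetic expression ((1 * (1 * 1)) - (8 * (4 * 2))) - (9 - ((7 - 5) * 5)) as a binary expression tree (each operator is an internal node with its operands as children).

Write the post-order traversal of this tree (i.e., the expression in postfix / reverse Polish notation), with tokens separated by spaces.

1 1 1 * * 8 4 2 * * - 9 7 5 - 5 * - -

Post-order on an expression tree gives postfix notation: for each operator, emit left operand, right operand, then the operator.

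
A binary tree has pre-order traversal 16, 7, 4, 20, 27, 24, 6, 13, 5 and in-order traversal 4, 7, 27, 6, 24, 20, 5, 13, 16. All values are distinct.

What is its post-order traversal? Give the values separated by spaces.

4 6 24 27 5 13 20 7 16

The first element of pre-order is the root; it splits in-order into left and right subtrees.
Root 16: left subtree has 8 nodes {4, 7, 27, 6, 24, 20, 5, 13}, right has 0 { }.
  Root 7: left subtree has 1 node {4}, right has 6 {27, 6, 24, 20, 5, 13}.
    Root 20: left subtree has 3 nodes {27, 6, 24}, right has 2 {5, 13}.
      Root 27: left subtree has 0 nodes { }, right has 2 {6, 24}.
        Root 24: left subtree has 1 node {6}, right has 0 { }.
      Root 13: left subtree has 1 node {5}, right has 0 { }.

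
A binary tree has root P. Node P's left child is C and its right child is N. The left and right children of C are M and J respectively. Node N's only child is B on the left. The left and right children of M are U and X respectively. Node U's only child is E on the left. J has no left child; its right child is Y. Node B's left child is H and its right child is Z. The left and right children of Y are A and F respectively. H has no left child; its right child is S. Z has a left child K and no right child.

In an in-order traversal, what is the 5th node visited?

In-order visits the left subtree, then the node, then the right subtree.
At P: go left to C.
  At C: go left to M.
    At M: go left to U.
      At U: go left to E.
        E is a leaf — visit E.
      Visit U.
      At U: no right child.
    Visit M.
    At M: go right to X.
      X is a leaf — visit X.
  Visit C.
  At C: go right to J.
    At J: no left child.
    Visit J.
    At J: go right to Y.
      At Y: go left to A.
        A is a leaf — visit A.
      Visit Y.
      At Y: go right to F.
        F is a leaf — visit F.
Visit P.
At P: go right to N.
  At N: go left to B.
    At B: go left to H.
      At H: no left child.
      Visit H.
      At H: go right to S.
        S is a leaf — visit S.
    Visit B.
    At B: go right to Z.
      At Z: go left to K.
        K is a leaf — visit K.
      Visit Z.
      At Z: no right child.
  Visit N.
  At N: no right child.
Full in-order sequence: E, U, M, X, C, J, A, Y, F, P, H, S, B, K, Z, N.

C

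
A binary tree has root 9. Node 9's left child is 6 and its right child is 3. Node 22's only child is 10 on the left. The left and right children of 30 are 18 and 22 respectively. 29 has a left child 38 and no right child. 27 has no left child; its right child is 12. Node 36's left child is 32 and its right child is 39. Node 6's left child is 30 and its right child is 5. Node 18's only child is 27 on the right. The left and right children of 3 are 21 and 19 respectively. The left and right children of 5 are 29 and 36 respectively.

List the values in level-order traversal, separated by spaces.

9 6 3 30 5 21 19 18 22 29 36 27 10 38 32 39 12

Level-order visits nodes level by level from the root, left to right within each level.
Level 0: 9
Level 1: 6, 3
Level 2: 30, 5, 21, 19
Level 3: 18, 22, 29, 36
Level 4: 27, 10, 38, 32, 39
Level 5: 12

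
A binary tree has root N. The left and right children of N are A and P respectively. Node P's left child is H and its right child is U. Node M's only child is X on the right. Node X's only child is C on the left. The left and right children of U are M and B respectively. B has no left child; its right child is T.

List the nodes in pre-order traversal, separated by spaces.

N A P H U M X C B T

Pre-order visits the node, then its left subtree, then its right subtree.
Visit N.
At N: go left to A.
  A is a leaf — visit A.
At N: go right to P.
  Visit P.
  At P: go left to H.
    H is a leaf — visit H.
  At P: go right to U.
    Visit U.
    At U: go left to M.
      Visit M.
      At M: no left child.
      At M: go right to X.
        Visit X.
        At X: go left to C.
          C is a leaf — visit C.
        At X: no right child.
    At U: go right to B.
      Visit B.
      At B: no left child.
      At B: go right to T.
        T is a leaf — visit T.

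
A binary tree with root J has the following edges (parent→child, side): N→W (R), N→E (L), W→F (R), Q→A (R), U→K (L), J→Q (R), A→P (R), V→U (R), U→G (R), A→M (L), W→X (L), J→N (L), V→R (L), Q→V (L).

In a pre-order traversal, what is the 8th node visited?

Pre-order visits the node, then its left subtree, then its right subtree.
Visit J.
At J: go left to N.
  Visit N.
  At N: go left to E.
    E is a leaf — visit E.
  At N: go right to W.
    Visit W.
    At W: go left to X.
      X is a leaf — visit X.
    At W: go right to F.
      F is a leaf — visit F.
At J: go right to Q.
  Visit Q.
  At Q: go left to V.
    Visit V.
    At V: go left to R.
      R is a leaf — visit R.
    At V: go right to U.
      Visit U.
      At U: go left to K.
        K is a leaf — visit K.
      At U: go right to G.
        G is a leaf — visit G.
  At Q: go right to A.
    Visit A.
    At A: go left to M.
      M is a leaf — visit M.
    At A: go right to P.
      P is a leaf — visit P.
Full pre-order sequence: J, N, E, W, X, F, Q, V, R, U, K, G, A, M, P.

V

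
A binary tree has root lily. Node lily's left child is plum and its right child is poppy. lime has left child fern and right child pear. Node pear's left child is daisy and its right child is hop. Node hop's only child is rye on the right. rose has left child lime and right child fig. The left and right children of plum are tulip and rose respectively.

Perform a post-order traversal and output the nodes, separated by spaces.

Post-order visits the left subtree, then the right subtree, then the node.
At lily: go left to plum.
  At plum: go left to tulip.
    tulip is a leaf — visit tulip.
  At plum: go right to rose.
    At rose: go left to lime.
      At lime: go left to fern.
        fern is a leaf — visit fern.
      At lime: go right to pear.
        At pear: go left to daisy.
          daisy is a leaf — visit daisy.
        At pear: go right to hop.
          At hop: no left child.
          At hop: go right to rye.
            rye is a leaf — visit rye.
          Visit hop.
        Visit pear.
      Visit lime.
    At rose: go right to fig.
      fig is a leaf — visit fig.
    Visit rose.
  Visit plum.
At lily: go right to poppy.
  poppy is a leaf — visit poppy.
Visit lily.

tulip fern daisy rye hop pear lime fig rose plum poppy lily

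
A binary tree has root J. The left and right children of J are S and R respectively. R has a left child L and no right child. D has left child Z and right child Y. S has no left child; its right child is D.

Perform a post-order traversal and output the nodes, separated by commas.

Z, Y, D, S, L, R, J

Post-order visits the left subtree, then the right subtree, then the node.
At J: go left to S.
  At S: no left child.
  At S: go right to D.
    At D: go left to Z.
      Z is a leaf — visit Z.
    At D: go right to Y.
      Y is a leaf — visit Y.
    Visit D.
  Visit S.
At J: go right to R.
  At R: go left to L.
    L is a leaf — visit L.
  At R: no right child.
  Visit R.
Visit J.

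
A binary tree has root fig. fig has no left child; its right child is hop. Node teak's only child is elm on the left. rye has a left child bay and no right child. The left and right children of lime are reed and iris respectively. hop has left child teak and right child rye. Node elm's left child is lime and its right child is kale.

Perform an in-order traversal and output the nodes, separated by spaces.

fig reed lime iris elm kale teak hop bay rye

In-order visits the left subtree, then the node, then the right subtree.
At fig: no left child.
Visit fig.
At fig: go right to hop.
  At hop: go left to teak.
    At teak: go left to elm.
      At elm: go left to lime.
        At lime: go left to reed.
          reed is a leaf — visit reed.
        Visit lime.
        At lime: go right to iris.
          iris is a leaf — visit iris.
      Visit elm.
      At elm: go right to kale.
        kale is a leaf — visit kale.
    Visit teak.
    At teak: no right child.
  Visit hop.
  At hop: go right to rye.
    At rye: go left to bay.
      bay is a leaf — visit bay.
    Visit rye.
    At rye: no right child.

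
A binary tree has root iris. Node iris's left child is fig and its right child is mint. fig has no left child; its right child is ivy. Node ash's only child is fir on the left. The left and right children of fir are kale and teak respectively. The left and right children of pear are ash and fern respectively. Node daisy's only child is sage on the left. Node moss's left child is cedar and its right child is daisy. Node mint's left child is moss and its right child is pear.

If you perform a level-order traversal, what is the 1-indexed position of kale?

13

Level-order visits nodes level by level from the root, left to right within each level.
Level 0: iris
Level 1: fig, mint
Level 2: ivy, moss, pear
Level 3: cedar, daisy, ash, fern
Level 4: sage, fir
Level 5: kale, teak
Full level-order sequence: iris, fig, mint, ivy, moss, pear, cedar, daisy, ash, fern, sage, fir, kale, teak.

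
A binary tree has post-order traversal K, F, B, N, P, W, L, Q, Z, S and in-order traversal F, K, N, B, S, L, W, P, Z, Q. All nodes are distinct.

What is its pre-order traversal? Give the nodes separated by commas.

The last element of post-order is the root; it splits in-order into left and right subtrees.
Root S: left subtree has 4 nodes {F, K, N, B}, right has 5 {L, W, P, Z, Q}.
  Root N: left subtree has 2 nodes {F, K}, right has 1 {B}.
    Root F: left subtree has 0 nodes { }, right has 1 {K}.
  Root Z: left subtree has 3 nodes {L, W, P}, right has 1 {Q}.
    Root L: left subtree has 0 nodes { }, right has 2 {W, P}.
      Root W: left subtree has 0 nodes { }, right has 1 {P}.

S, N, F, K, B, Z, L, W, P, Q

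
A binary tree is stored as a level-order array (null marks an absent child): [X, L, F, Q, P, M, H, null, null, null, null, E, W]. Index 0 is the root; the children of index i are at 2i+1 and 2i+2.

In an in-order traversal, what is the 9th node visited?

H

In-order visits the left subtree, then the node, then the right subtree.
At X: go left to L.
  At L: go left to Q.
    Q is a leaf — visit Q.
  Visit L.
  At L: go right to P.
    P is a leaf — visit P.
Visit X.
At X: go right to F.
  At F: go left to M.
    At M: go left to E.
      E is a leaf — visit E.
    Visit M.
    At M: go right to W.
      W is a leaf — visit W.
  Visit F.
  At F: go right to H.
    H is a leaf — visit H.
Full in-order sequence: Q, L, P, X, E, M, W, F, H.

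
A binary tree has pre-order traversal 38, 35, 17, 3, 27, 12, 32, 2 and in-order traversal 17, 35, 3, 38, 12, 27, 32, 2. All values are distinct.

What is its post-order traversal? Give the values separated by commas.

17, 3, 35, 12, 2, 32, 27, 38

The first element of pre-order is the root; it splits in-order into left and right subtrees.
Root 38: left subtree has 3 nodes {17, 35, 3}, right has 4 {12, 27, 32, 2}.
  Root 35: left subtree has 1 node {17}, right has 1 {3}.
  Root 27: left subtree has 1 node {12}, right has 2 {32, 2}.
    Root 32: left subtree has 0 nodes { }, right has 1 {2}.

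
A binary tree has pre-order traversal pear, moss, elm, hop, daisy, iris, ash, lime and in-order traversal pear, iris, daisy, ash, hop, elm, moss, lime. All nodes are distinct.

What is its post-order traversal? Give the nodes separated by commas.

iris, ash, daisy, hop, elm, lime, moss, pear

The first element of pre-order is the root; it splits in-order into left and right subtrees.
Root pear: left subtree has 0 nodes { }, right has 7 {iris, daisy, ash, hop, elm, moss, lime}.
  Root moss: left subtree has 5 nodes {iris, daisy, ash, hop, elm}, right has 1 {lime}.
    Root elm: left subtree has 4 nodes {iris, daisy, ash, hop}, right has 0 { }.
      Root hop: left subtree has 3 nodes {iris, daisy, ash}, right has 0 { }.
        Root daisy: left subtree has 1 node {iris}, right has 1 {ash}.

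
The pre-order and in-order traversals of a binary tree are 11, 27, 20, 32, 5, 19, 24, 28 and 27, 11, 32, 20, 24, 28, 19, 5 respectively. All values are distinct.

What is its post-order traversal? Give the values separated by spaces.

27 32 28 24 19 5 20 11

The first element of pre-order is the root; it splits in-order into left and right subtrees.
Root 11: left subtree has 1 node {27}, right has 6 {32, 20, 24, 28, 19, 5}.
  Root 20: left subtree has 1 node {32}, right has 4 {24, 28, 19, 5}.
    Root 5: left subtree has 3 nodes {24, 28, 19}, right has 0 { }.
      Root 19: left subtree has 2 nodes {24, 28}, right has 0 { }.
        Root 24: left subtree has 0 nodes { }, right has 1 {28}.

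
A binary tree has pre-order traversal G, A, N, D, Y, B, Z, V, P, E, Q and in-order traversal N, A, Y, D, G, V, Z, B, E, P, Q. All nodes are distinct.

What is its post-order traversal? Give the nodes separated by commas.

N, Y, D, A, V, Z, E, Q, P, B, G

The first element of pre-order is the root; it splits in-order into left and right subtrees.
Root G: left subtree has 4 nodes {N, A, Y, D}, right has 6 {V, Z, B, E, P, Q}.
  Root A: left subtree has 1 node {N}, right has 2 {Y, D}.
    Root D: left subtree has 1 node {Y}, right has 0 { }.
  Root B: left subtree has 2 nodes {V, Z}, right has 3 {E, P, Q}.
    Root Z: left subtree has 1 node {V}, right has 0 { }.
    Root P: left subtree has 1 node {E}, right has 1 {Q}.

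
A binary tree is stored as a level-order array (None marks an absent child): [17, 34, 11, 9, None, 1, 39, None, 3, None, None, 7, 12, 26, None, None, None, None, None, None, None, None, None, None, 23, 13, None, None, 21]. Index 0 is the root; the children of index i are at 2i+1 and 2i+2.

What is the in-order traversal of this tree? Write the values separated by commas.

9, 3, 34, 17, 7, 23, 1, 13, 12, 11, 26, 21, 39

In-order visits the left subtree, then the node, then the right subtree.
At 17: go left to 34.
  At 34: go left to 9.
    At 9: no left child.
    Visit 9.
    At 9: go right to 3.
      3 is a leaf — visit 3.
  Visit 34.
  At 34: no right child.
Visit 17.
At 17: go right to 11.
  At 11: go left to 1.
    At 1: go left to 7.
      At 7: no left child.
      Visit 7.
      At 7: go right to 23.
        23 is a leaf — visit 23.
    Visit 1.
    At 1: go right to 12.
      At 12: go left to 13.
        13 is a leaf — visit 13.
      Visit 12.
      At 12: no right child.
  Visit 11.
  At 11: go right to 39.
    At 39: go left to 26.
      At 26: no left child.
      Visit 26.
      At 26: go right to 21.
        21 is a leaf — visit 21.
    Visit 39.
    At 39: no right child.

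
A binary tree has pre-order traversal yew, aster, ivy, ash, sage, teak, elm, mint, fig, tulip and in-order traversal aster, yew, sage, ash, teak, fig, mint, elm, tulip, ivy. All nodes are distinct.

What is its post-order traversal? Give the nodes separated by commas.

aster, sage, fig, mint, tulip, elm, teak, ash, ivy, yew

The first element of pre-order is the root; it splits in-order into left and right subtrees.
Root yew: left subtree has 1 node {aster}, right has 8 {sage, ash, teak, fig, mint, elm, tulip, ivy}.
  Root ivy: left subtree has 7 nodes {sage, ash, teak, fig, mint, elm, tulip}, right has 0 { }.
    Root ash: left subtree has 1 node {sage}, right has 5 {teak, fig, mint, elm, tulip}.
      Root teak: left subtree has 0 nodes { }, right has 4 {fig, mint, elm, tulip}.
        Root elm: left subtree has 2 nodes {fig, mint}, right has 1 {tulip}.
          Root mint: left subtree has 1 node {fig}, right has 0 { }.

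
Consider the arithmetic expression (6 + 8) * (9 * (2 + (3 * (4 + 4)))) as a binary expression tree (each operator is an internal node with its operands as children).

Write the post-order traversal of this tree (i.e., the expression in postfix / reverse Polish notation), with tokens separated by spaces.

6 8 + 9 2 3 4 4 + * + * *

Post-order on an expression tree gives postfix notation: for each operator, emit left operand, right operand, then the operator.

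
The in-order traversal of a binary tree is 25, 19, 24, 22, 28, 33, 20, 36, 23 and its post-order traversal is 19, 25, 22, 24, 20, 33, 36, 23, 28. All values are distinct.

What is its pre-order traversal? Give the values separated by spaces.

The last element of post-order is the root; it splits in-order into left and right subtrees.
Root 28: left subtree has 4 nodes {25, 19, 24, 22}, right has 4 {33, 20, 36, 23}.
  Root 24: left subtree has 2 nodes {25, 19}, right has 1 {22}.
    Root 25: left subtree has 0 nodes { }, right has 1 {19}.
  Root 23: left subtree has 3 nodes {33, 20, 36}, right has 0 { }.
    Root 36: left subtree has 2 nodes {33, 20}, right has 0 { }.
      Root 33: left subtree has 0 nodes { }, right has 1 {20}.

28 24 25 19 22 23 36 33 20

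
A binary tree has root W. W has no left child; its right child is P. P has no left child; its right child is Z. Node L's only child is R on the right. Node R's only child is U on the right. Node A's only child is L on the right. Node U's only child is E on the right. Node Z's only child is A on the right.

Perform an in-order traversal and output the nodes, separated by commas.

In-order visits the left subtree, then the node, then the right subtree.
At W: no left child.
Visit W.
At W: go right to P.
  At P: no left child.
  Visit P.
  At P: go right to Z.
    At Z: no left child.
    Visit Z.
    At Z: go right to A.
      At A: no left child.
      Visit A.
      At A: go right to L.
        At L: no left child.
        Visit L.
        At L: go right to R.
          At R: no left child.
          Visit R.
          At R: go right to U.
            At U: no left child.
            Visit U.
            At U: go right to E.
              E is a leaf — visit E.

W, P, Z, A, L, R, U, E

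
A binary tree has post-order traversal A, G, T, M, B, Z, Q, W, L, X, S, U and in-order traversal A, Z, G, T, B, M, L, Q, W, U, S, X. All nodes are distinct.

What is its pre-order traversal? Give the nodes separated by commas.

The last element of post-order is the root; it splits in-order into left and right subtrees.
Root U: left subtree has 9 nodes {A, Z, G, T, B, M, L, Q, W}, right has 2 {S, X}.
  Root L: left subtree has 6 nodes {A, Z, G, T, B, M}, right has 2 {Q, W}.
    Root Z: left subtree has 1 node {A}, right has 4 {G, T, B, M}.
      Root B: left subtree has 2 nodes {G, T}, right has 1 {M}.
        Root T: left subtree has 1 node {G}, right has 0 { }.
    Root W: left subtree has 1 node {Q}, right has 0 { }.
  Root S: left subtree has 0 nodes { }, right has 1 {X}.

U, L, Z, A, B, T, G, M, W, Q, S, X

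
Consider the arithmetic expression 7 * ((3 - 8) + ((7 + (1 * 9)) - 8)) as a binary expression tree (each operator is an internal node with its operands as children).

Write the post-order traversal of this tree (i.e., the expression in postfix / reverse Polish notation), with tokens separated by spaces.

Post-order on an expression tree gives postfix notation: for each operator, emit left operand, right operand, then the operator.

7 3 8 - 7 1 9 * + 8 - + *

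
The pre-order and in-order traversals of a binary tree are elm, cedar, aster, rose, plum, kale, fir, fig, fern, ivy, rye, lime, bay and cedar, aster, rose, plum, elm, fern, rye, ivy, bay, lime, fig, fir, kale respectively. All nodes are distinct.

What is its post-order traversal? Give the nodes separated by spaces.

The first element of pre-order is the root; it splits in-order into left and right subtrees.
Root elm: left subtree has 4 nodes {cedar, aster, rose, plum}, right has 8 {fern, rye, ivy, bay, lime, fig, fir, kale}.
  Root cedar: left subtree has 0 nodes { }, right has 3 {aster, rose, plum}.
    Root aster: left subtree has 0 nodes { }, right has 2 {rose, plum}.
      Root rose: left subtree has 0 nodes { }, right has 1 {plum}.
  Root kale: left subtree has 7 nodes {fern, rye, ivy, bay, lime, fig, fir}, right has 0 { }.
    Root fir: left subtree has 6 nodes {fern, rye, ivy, bay, lime, fig}, right has 0 { }.
      Root fig: left subtree has 5 nodes {fern, rye, ivy, bay, lime}, right has 0 { }.
        Root fern: left subtree has 0 nodes { }, right has 4 {rye, ivy, bay, lime}.
          Root ivy: left subtree has 1 node {rye}, right has 2 {bay, lime}.
            Root lime: left subtree has 1 node {bay}, right has 0 { }.

plum rose aster cedar rye bay lime ivy fern fig fir kale elm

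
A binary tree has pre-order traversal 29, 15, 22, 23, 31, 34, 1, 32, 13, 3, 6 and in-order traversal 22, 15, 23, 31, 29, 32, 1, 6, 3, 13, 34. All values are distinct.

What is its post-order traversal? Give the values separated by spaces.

22 31 23 15 32 6 3 13 1 34 29

The first element of pre-order is the root; it splits in-order into left and right subtrees.
Root 29: left subtree has 4 nodes {22, 15, 23, 31}, right has 6 {32, 1, 6, 3, 13, 34}.
  Root 15: left subtree has 1 node {22}, right has 2 {23, 31}.
    Root 23: left subtree has 0 nodes { }, right has 1 {31}.
  Root 34: left subtree has 5 nodes {32, 1, 6, 3, 13}, right has 0 { }.
    Root 1: left subtree has 1 node {32}, right has 3 {6, 3, 13}.
      Root 13: left subtree has 2 nodes {6, 3}, right has 0 { }.
        Root 3: left subtree has 1 node {6}, right has 0 { }.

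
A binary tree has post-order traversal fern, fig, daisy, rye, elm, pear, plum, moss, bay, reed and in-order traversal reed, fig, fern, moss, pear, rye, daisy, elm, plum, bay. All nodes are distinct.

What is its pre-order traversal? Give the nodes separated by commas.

reed, bay, moss, fig, fern, plum, pear, elm, rye, daisy

The last element of post-order is the root; it splits in-order into left and right subtrees.
Root reed: left subtree has 0 nodes { }, right has 9 {fig, fern, moss, pear, rye, daisy, elm, plum, bay}.
  Root bay: left subtree has 8 nodes {fig, fern, moss, pear, rye, daisy, elm, plum}, right has 0 { }.
    Root moss: left subtree has 2 nodes {fig, fern}, right has 5 {pear, rye, daisy, elm, plum}.
      Root fig: left subtree has 0 nodes { }, right has 1 {fern}.
      Root plum: left subtree has 4 nodes {pear, rye, daisy, elm}, right has 0 { }.
        Root pear: left subtree has 0 nodes { }, right has 3 {rye, daisy, elm}.
          Root elm: left subtree has 2 nodes {rye, daisy}, right has 0 { }.
            Root rye: left subtree has 0 nodes { }, right has 1 {daisy}.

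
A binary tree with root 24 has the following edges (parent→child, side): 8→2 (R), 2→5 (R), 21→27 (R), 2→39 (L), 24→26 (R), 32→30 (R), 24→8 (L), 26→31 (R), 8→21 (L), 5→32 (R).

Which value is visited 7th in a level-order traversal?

27

Level-order visits nodes level by level from the root, left to right within each level.
Level 0: 24
Level 1: 8, 26
Level 2: 21, 2, 31
Level 3: 27, 39, 5
Level 4: 32
Level 5: 30
Full level-order sequence: 24, 8, 26, 21, 2, 31, 27, 39, 5, 32, 30.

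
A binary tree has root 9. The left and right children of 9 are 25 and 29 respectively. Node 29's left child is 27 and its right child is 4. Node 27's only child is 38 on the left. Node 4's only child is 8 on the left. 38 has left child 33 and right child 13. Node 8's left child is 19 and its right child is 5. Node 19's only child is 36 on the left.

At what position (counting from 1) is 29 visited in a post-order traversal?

11

Post-order visits the left subtree, then the right subtree, then the node.
At 9: go left to 25.
  25 is a leaf — visit 25.
At 9: go right to 29.
  At 29: go left to 27.
    At 27: go left to 38.
      At 38: go left to 33.
        33 is a leaf — visit 33.
      At 38: go right to 13.
        13 is a leaf — visit 13.
      Visit 38.
    At 27: no right child.
    Visit 27.
  At 29: go right to 4.
    At 4: go left to 8.
      At 8: go left to 19.
        At 19: go left to 36.
          36 is a leaf — visit 36.
        At 19: no right child.
        Visit 19.
      At 8: go right to 5.
        5 is a leaf — visit 5.
      Visit 8.
    At 4: no right child.
    Visit 4.
  Visit 29.
Visit 9.
Full post-order sequence: 25, 33, 13, 38, 27, 36, 19, 5, 8, 4, 29, 9.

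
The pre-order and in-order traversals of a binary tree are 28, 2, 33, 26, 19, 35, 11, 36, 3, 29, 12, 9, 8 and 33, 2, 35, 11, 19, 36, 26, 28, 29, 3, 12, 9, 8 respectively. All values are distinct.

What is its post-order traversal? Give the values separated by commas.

33, 11, 35, 36, 19, 26, 2, 29, 8, 9, 12, 3, 28

The first element of pre-order is the root; it splits in-order into left and right subtrees.
Root 28: left subtree has 7 nodes {33, 2, 35, 11, 19, 36, 26}, right has 5 {29, 3, 12, 9, 8}.
  Root 2: left subtree has 1 node {33}, right has 5 {35, 11, 19, 36, 26}.
    Root 26: left subtree has 4 nodes {35, 11, 19, 36}, right has 0 { }.
      Root 19: left subtree has 2 nodes {35, 11}, right has 1 {36}.
        Root 35: left subtree has 0 nodes { }, right has 1 {11}.
  Root 3: left subtree has 1 node {29}, right has 3 {12, 9, 8}.
    Root 12: left subtree has 0 nodes { }, right has 2 {9, 8}.
      Root 9: left subtree has 0 nodes { }, right has 1 {8}.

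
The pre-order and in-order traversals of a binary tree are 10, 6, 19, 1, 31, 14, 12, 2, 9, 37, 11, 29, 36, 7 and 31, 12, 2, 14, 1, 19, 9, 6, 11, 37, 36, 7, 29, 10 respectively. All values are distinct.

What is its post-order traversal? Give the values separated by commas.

The first element of pre-order is the root; it splits in-order into left and right subtrees.
Root 10: left subtree has 13 nodes {31, 12, 2, 14, 1, 19, 9, 6, 11, 37, 36, 7, 29}, right has 0 { }.
  Root 6: left subtree has 7 nodes {31, 12, 2, 14, 1, 19, 9}, right has 5 {11, 37, 36, 7, 29}.
    Root 19: left subtree has 5 nodes {31, 12, 2, 14, 1}, right has 1 {9}.
      Root 1: left subtree has 4 nodes {31, 12, 2, 14}, right has 0 { }.
        Root 31: left subtree has 0 nodes { }, right has 3 {12, 2, 14}.
          Root 14: left subtree has 2 nodes {12, 2}, right has 0 { }.
            Root 12: left subtree has 0 nodes { }, right has 1 {2}.
    Root 37: left subtree has 1 node {11}, right has 3 {36, 7, 29}.
      Root 29: left subtree has 2 nodes {36, 7}, right has 0 { }.
        Root 36: left subtree has 0 nodes { }, right has 1 {7}.

2, 12, 14, 31, 1, 9, 19, 11, 7, 36, 29, 37, 6, 10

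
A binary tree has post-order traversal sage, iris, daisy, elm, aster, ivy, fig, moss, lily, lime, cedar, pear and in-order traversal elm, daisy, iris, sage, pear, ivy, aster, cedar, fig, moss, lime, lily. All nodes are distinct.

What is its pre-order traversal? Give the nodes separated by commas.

The last element of post-order is the root; it splits in-order into left and right subtrees.
Root pear: left subtree has 4 nodes {elm, daisy, iris, sage}, right has 7 {ivy, aster, cedar, fig, moss, lime, lily}.
  Root elm: left subtree has 0 nodes { }, right has 3 {daisy, iris, sage}.
    Root daisy: left subtree has 0 nodes { }, right has 2 {iris, sage}.
      Root iris: left subtree has 0 nodes { }, right has 1 {sage}.
  Root cedar: left subtree has 2 nodes {ivy, aster}, right has 4 {fig, moss, lime, lily}.
    Root ivy: left subtree has 0 nodes { }, right has 1 {aster}.
    Root lime: left subtree has 2 nodes {fig, moss}, right has 1 {lily}.
      Root moss: left subtree has 1 node {fig}, right has 0 { }.

pear, elm, daisy, iris, sage, cedar, ivy, aster, lime, moss, fig, lily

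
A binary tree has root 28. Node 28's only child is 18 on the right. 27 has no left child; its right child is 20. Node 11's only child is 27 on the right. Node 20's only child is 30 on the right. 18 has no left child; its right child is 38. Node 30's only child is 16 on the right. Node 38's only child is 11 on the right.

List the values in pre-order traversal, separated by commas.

28, 18, 38, 11, 27, 20, 30, 16

Pre-order visits the node, then its left subtree, then its right subtree.
Visit 28.
At 28: no left child.
At 28: go right to 18.
  Visit 18.
  At 18: no left child.
  At 18: go right to 38.
    Visit 38.
    At 38: no left child.
    At 38: go right to 11.
      Visit 11.
      At 11: no left child.
      At 11: go right to 27.
        Visit 27.
        At 27: no left child.
        At 27: go right to 20.
          Visit 20.
          At 20: no left child.
          At 20: go right to 30.
            Visit 30.
            At 30: no left child.
            At 30: go right to 16.
              16 is a leaf — visit 16.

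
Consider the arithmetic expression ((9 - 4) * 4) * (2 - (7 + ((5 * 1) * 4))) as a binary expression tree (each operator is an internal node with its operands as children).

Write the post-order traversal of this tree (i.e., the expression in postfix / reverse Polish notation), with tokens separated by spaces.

9 4 - 4 * 2 7 5 1 * 4 * + - *

Post-order on an expression tree gives postfix notation: for each operator, emit left operand, right operand, then the operator.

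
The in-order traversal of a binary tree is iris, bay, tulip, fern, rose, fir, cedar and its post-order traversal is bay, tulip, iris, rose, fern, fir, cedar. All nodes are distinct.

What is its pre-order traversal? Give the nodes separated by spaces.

The last element of post-order is the root; it splits in-order into left and right subtrees.
Root cedar: left subtree has 6 nodes {iris, bay, tulip, fern, rose, fir}, right has 0 { }.
  Root fir: left subtree has 5 nodes {iris, bay, tulip, fern, rose}, right has 0 { }.
    Root fern: left subtree has 3 nodes {iris, bay, tulip}, right has 1 {rose}.
      Root iris: left subtree has 0 nodes { }, right has 2 {bay, tulip}.
        Root tulip: left subtree has 1 node {bay}, right has 0 { }.

cedar fir fern iris tulip bay rose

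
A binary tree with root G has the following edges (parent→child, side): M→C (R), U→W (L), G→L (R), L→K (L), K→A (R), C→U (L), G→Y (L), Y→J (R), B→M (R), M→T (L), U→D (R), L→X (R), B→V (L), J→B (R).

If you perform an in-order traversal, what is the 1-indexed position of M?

In-order visits the left subtree, then the node, then the right subtree.
At G: go left to Y.
  At Y: no left child.
  Visit Y.
  At Y: go right to J.
    At J: no left child.
    Visit J.
    At J: go right to B.
      At B: go left to V.
        V is a leaf — visit V.
      Visit B.
      At B: go right to M.
        At M: go left to T.
          T is a leaf — visit T.
        Visit M.
        At M: go right to C.
          At C: go left to U.
            At U: go left to W.
              W is a leaf — visit W.
            Visit U.
            At U: go right to D.
              D is a leaf — visit D.
          Visit C.
          At C: no right child.
Visit G.
At G: go right to L.
  At L: go left to K.
    At K: no left child.
    Visit K.
    At K: go right to A.
      A is a leaf — visit A.
  Visit L.
  At L: go right to X.
    X is a leaf — visit X.
Full in-order sequence: Y, J, V, B, T, M, W, U, D, C, G, K, A, L, X.

6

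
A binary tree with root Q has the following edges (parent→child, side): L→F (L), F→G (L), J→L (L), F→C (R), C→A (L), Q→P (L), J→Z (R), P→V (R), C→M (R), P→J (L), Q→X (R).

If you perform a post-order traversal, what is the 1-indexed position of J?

8

Post-order visits the left subtree, then the right subtree, then the node.
At Q: go left to P.
  At P: go left to J.
    At J: go left to L.
      At L: go left to F.
        At F: go left to G.
          G is a leaf — visit G.
        At F: go right to C.
          At C: go left to A.
            A is a leaf — visit A.
          At C: go right to M.
            M is a leaf — visit M.
          Visit C.
        Visit F.
      At L: no right child.
      Visit L.
    At J: go right to Z.
      Z is a leaf — visit Z.
    Visit J.
  At P: go right to V.
    V is a leaf — visit V.
  Visit P.
At Q: go right to X.
  X is a leaf — visit X.
Visit Q.
Full post-order sequence: G, A, M, C, F, L, Z, J, V, P, X, Q.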